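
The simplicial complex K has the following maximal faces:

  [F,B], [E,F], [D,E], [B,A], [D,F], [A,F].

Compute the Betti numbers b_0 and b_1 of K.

Order the vertices as A < B < D < E < F. Listing each simplex with vertices in this order, K has dimension 1 with simplices:

  0-simplices (5): A, B, D, E, F
  1-simplices (6): AB, AF, BF, DE, DF, EF

Hence C_0 ≅ Z^5, C_1 ≅ Z^6.

Boundary ∂_1: C_1 → C_0 maps an edge to its endpoints' difference, ∂[p,q] = q − p. For instance
  ∂DE = E − D.
This gives a 5×6 integer matrix of rank 4; reducing to Smith normal form yields diagonal entries (1,1,1,1).

Reading off H_k = ker ∂_k / im ∂_{k+1}:

  H_0: rank C_0 − rank ∂_1 = 5 − 4 = 1, and the invariant factors of ∂_1 are all 1, so H_0 ≅ Z.
  H_1: rank ker ∂_1 − rank ∂_2 = (6 − 4) − 0 = 2, and there is no ∂_2, so H_1 ≅ Z^2.

(K is a triangulation of a wedge of 2 circles.)

Hence the Betti numbers are b_0 = 1, b_1 = 2.

b_0 = 1, b_1 = 2.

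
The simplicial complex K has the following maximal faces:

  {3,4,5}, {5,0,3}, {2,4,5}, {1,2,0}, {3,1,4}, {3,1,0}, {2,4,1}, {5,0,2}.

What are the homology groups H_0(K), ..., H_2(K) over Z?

H_0 = Z,  H_1 = 0,  H_2 = Z.

Fix the vertex order 0 < 1 < 2 < 3 < 4 < 5 and write every simplex with vertices in increasing order. Then dim K = 2 and the simplices of K are:

  0-simplices (6): [0], [1], [2], [3], [4], [5]
  1-simplices (12): [0,1], [0,2], [0,3], [0,5], [1,2], [1,3], [1,4], [2,4], [2,5], [3,4], [3,5], [4,5]
  2-simplices (8): [0,1,2], [0,1,3], [0,2,5], [0,3,5], [1,2,4], [1,3,4], [2,4,5], [3,4,5]

Hence C_0 ≅ Z^6, C_1 ≅ Z^12, C_2 ≅ Z^8.

∂_1: C_1 → C_0 maps an edge to its endpoints' difference, ∂[p,q] = q − p.
As a 6×12 matrix over Z this has rank 5, with invariant factors (1,1,1,1,1).

Boundary ∂_2: C_2 → C_1 maps a triangle to the signed sum of its edges. For instance
  ∂[0,1,2] = [1,2] − [0,2] + [0,1],
  ∂[0,1,3] = [1,3] − [0,3] + [0,1].
As a 12×8 matrix over Z this has rank 7, with invariant factors (1,1,1,1,1,1,1).

Now H_k = ker ∂_k / im ∂_{k+1}, so:

  H_0: rank C_0 − rank ∂_1 = 6 − 5 = 1, and the invariant factors of ∂_1 are all 1, so H_0 = Z.
  H_1: rank ker ∂_1 − rank ∂_2 = (12 − 5) − 7 = 0, and the invariant factors of ∂_2 are all 1, so H_1 = 0.
  H_2: rank ker ∂_2 − rank ∂_3 = (8 − 7) − 0 = 1, and there is no ∂_3, so H_2 = Z.

As a check, the Euler characteristic is 6 − 12 + 8 = 2, which agrees with 1 − 0 + 1 = 2.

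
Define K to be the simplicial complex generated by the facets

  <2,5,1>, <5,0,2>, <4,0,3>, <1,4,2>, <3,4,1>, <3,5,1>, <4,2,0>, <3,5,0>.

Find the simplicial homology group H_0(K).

We work with the vertex ordering 0 < 1 < 2 < 3 < 4 < 5. The simplices of K, each written with vertices in increasing order, are:

  0-simplices (6): [0], [1], [2], [3], [4], [5]
  1-simplices (12): [0,2], [0,3], [0,4], [0,5], [1,2], [1,3], [1,4], [1,5], [2,4], [2,5], [3,4], [3,5]
  2-simplices (8): [0,2,4], [0,2,5], [0,3,4], [0,3,5], [1,2,4], [1,2,5], [1,3,4], [1,3,5]

so the chain groups are C_0 ≅ Z^6, C_1 ≅ Z^12, C_2 ≅ Z^8.

∂_1: C_1 → C_0 maps an edge to its endpoints' difference, ∂[p,q] = q − p.
As a 6×12 matrix over Z this has rank 5, with invariant factors (1,1,1,1,1).

The boundary map ∂_2: C_2 → C_1 sends each 2-simplex [p,q,r] to [q,r] − [p,r] + [p,q]. For instance
  ∂[0,3,4] = [3,4] − [0,4] + [0,3],
  ∂[0,3,5] = [3,5] − [0,5] + [0,3].
The 12×8 boundary matrix has rank 7 and Smith normal form diag(1,1,1,1,1,1,1).

Reading off H_k = ker ∂_k / im ∂_{k+1}:

  H_0: rank C_0 − rank ∂_1 = 6 − 5 = 1, and the invariant factors of ∂_1 are all 1, so H_0 = Z.

H_0 ≅ Z.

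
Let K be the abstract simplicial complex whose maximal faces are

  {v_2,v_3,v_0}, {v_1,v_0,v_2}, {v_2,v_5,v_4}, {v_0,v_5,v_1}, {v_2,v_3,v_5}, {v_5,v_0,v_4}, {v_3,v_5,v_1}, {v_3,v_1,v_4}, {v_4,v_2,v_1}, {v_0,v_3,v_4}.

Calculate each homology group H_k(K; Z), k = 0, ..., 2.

H_0 ≅ Z,  H_1 ≅ Z/2,  H_2 = 0.

Take the total order v_0 < v_1 < v_2 < v_3 < v_4 < v_5 on the vertex set. Then K (dimension 2) consists of the simplices:

  0-simplices (6): [v_0], [v_1], [v_2], [v_3], [v_4], [v_5]
  1-simplices (15): (15 of them)
  2-simplices (10): [v_0,v_1,v_2], [v_0,v_1,v_5], [v_0,v_2,v_3], [v_0,v_3,v_4], [v_0,v_4,v_5], [v_1,v_2,v_4], [v_1,v_3,v_4], [v_1,v_3,v_5], [v_2,v_3,v_5], [v_2,v_4,v_5]

Hence C_0 ≅ Z^6, C_1 ≅ Z^15, C_2 ≅ Z^10.

∂_1: C_1 → C_0 maps an edge to its endpoints' difference, ∂[p,q] = q − p. For instance
  ∂[v_3,v_4] = [v_4] − [v_3].
The resulting 6×15 matrix has rank 5, and its Smith normal form has invariant factors (1,1,1,1,1).

The boundary map ∂_2: C_2 → C_1 maps a triangle to the signed sum of its edges. For instance
  ∂[v_2,v_4,v_5] = [v_4,v_5] − [v_2,v_5] + [v_2,v_4],
  ∂[v_0,v_2,v_3] = [v_2,v_3] − [v_0,v_3] + [v_0,v_2].
The 15×10 boundary matrix has rank 10 and Smith normal form diag(1,1,1,1,1,1,1,1,1,2).

Now H_k = ker ∂_k / im ∂_{k+1}, so:

  H_0: rank C_0 − rank ∂_1 = 6 − 5 = 1, and the invariant factors of ∂_1 are all 1, so H_0 = Z.
  H_1: rank ker ∂_1 − rank ∂_2 = (15 − 5) − 10 = 0, and ∂_2 has invariant factor 2 > 1, so H_1 = Z/2.
  H_2: rank ker ∂_2 − rank ∂_3 = (10 − 10) − 0 = 0, and there is no ∂_3, so H_2 = 0.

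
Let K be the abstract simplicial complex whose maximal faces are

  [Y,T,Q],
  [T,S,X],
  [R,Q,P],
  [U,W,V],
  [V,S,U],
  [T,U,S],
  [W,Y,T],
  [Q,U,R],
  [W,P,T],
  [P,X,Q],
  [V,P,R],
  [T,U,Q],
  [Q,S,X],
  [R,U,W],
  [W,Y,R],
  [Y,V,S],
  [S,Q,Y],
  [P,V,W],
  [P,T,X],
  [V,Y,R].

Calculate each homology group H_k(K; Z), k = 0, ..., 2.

K has 10 vertices, 30 edges, 20 triangles.
rank ∂_0 = 0, rank ∂_1 = 9 ⇒ b_0 = 10 − 0 − 9 = 1; all invariant factors of ∂_1 are 1 so no torsion. So H_0 = Z.
rank ∂_1 = 9, rank ∂_2 = 20 ⇒ b_1 = 30 − 9 − 20 = 1; ∂_2 has invariant factor(s) [2] giving torsion. So H_1 = Z ⊕ Z/2.
rank ∂_2 = 20, rank ∂_3 = 0 ⇒ b_2 = 20 − 20 − 0 = 0. So H_2 = 0.

H_0 = Z,  H_1 = Z ⊕ Z/2,  H_2 = 0.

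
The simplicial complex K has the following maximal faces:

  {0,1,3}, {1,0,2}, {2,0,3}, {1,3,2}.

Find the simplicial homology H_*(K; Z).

Take the total order 0 < 1 < 2 < 3 on the vertex set. Then K (dimension 2) consists of the simplices:

  0-simplices (4): [0], [1], [2], [3]
  1-simplices (6): [0,1], [0,2], [0,3], [1,2], [1,3], [2,3]
  2-simplices (4): [0,1,2], [0,1,3], [0,2,3], [1,2,3]

giving chain groups C_0 ≅ Z^4, C_1 ≅ Z^6, C_2 ≅ Z^4.

Boundary ∂_1: C_1 → C_0 sends each edge [p,q] (with p < q) to q − p.
The resulting 4×6 matrix has rank 3, and its Smith normal form has invariant factors (1,1,1).

Boundary ∂_2: C_2 → C_1 sends each 2-simplex [p,q,r] to [q,r] − [p,r] + [p,q]. For instance
  ∂[0,2,3] = [2,3] − [0,3] + [0,2],
  ∂[0,1,3] = [1,3] − [0,3] + [0,1].
The resulting 6×4 matrix has rank 3, and its Smith normal form has invariant factors (1,1,1).

Reading off H_k = ker ∂_k / im ∂_{k+1}:

  H_0: rank C_0 − rank ∂_1 = 4 − 3 = 1, and the invariant factors of ∂_1 are all 1, so H_0 ≅ Z.
  H_1: rank ker ∂_1 − rank ∂_2 = (6 − 3) − 3 = 0, and the invariant factors of ∂_2 are all 1, so H_1 ≅ 0.
  H_2: rank ker ∂_2 − rank ∂_3 = (4 − 3) − 0 = 1, and there is no ∂_3, so H_2 ≅ Z.

H_0 ≅ Z,  H_1 = 0,  H_2 ≅ Z.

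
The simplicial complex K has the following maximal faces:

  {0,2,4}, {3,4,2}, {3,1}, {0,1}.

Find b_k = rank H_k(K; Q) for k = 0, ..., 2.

Take the total order 0 < 1 < 2 < 3 < 4 on the vertex set. Then K (dimension 2) consists of the simplices:

  0-simplices (5): [0], [1], [2], [3], [4]
  1-simplices (7): [0,1], [0,2], [0,4], [1,3], [2,3], [2,4], [3,4]
  2-simplices (2): [0,2,4], [2,3,4]

Hence C_0 ≅ Z^5, C_1 ≅ Z^7, C_2 ≅ Z^2.

Boundary ∂_1: C_1 → C_0 is given by ∂[p,q] = [q] − [p].
The resulting 5×7 matrix has rank 4, and its Smith normal form has invariant factors (1,1,1,1).

Boundary ∂_2: C_2 → C_1 sends each 2-simplex [p,q,r] to [q,r] − [p,r] + [p,q]. For instance
  ∂[2,3,4] = [3,4] − [2,4] + [2,3],
  ∂[0,2,4] = [2,4] − [0,4] + [0,2].
As a 7×2 matrix over Z this has rank 2, with invariant factors (1,1).

Reading off H_k = ker ∂_k / im ∂_{k+1}:

  H_0: rank C_0 − rank ∂_1 = 5 − 4 = 1, and the invariant factors of ∂_1 are all 1, so H_0 ≅ Z.
  H_1: rank ker ∂_1 − rank ∂_2 = (7 − 4) − 2 = 1, and the invariant factors of ∂_2 are all 1, so H_1 ≅ Z.
  H_2: rank ker ∂_2 − rank ∂_3 = (2 − 2) − 0 = 0, and there is no ∂_3, so H_2 ≅ 0.

As a check, the Euler characteristic is 5 − 7 + 2 = 0, which agrees with 1 − 1 + 0 = 0.

Hence the Betti numbers are b_0 = 1, b_1 = 1, b_2 = 0.

b_0 = 1, b_1 = 1, b_2 = 0.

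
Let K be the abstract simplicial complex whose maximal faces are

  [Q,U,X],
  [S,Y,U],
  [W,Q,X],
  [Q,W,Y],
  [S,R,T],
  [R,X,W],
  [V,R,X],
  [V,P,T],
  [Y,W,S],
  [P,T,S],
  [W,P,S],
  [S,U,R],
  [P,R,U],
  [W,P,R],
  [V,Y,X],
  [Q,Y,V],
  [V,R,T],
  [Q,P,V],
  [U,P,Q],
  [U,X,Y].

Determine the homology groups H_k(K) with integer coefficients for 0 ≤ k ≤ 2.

H_0 = Z,  H_1 = Z ⊕ Z/2,  H_2 = 0.

Fix the vertex order P < Q < R < S < T < U < V < W < X < Y and write every simplex with vertices in increasing order. Then dim K = 2 and the simplices of K are:

  0-simplices (10): P, Q, R, S, T, U, V, W, X, Y
  1-simplices (30): PQ, PR, PS, PT, PU, PV, PW, QU, QV, QW, QX, QY, RS, RT, RU, RV, RW, RX, ST, SU, SW, SY, TV, UX, UY, VX, VY, WX, WY, XY
  2-simplices (20): PQU, PQV, PRU, PRW, PST, PSW, PTV, QUX, QVY, QWX, QWY, RST, RSU, RTV, RVX, RWX, SUY, SWY, UXY, VXY

so the chain groups are C_0 ≅ Z^10, C_1 ≅ Z^30, C_2 ≅ Z^20.

The boundary map ∂_1: C_1 → C_0 sends each edge [p,q] (with p < q) to q − p.
The 10×30 boundary matrix has rank 9 and Smith normal form diag(1,1,1,1,1,1,1,1,1).

∂_2: C_2 → C_1 acts by ∂[p,q,r] = [q,r] − [p,r] + [p,q]. For instance
  ∂PTV = TV − PV + PT,
  ∂PQV = QV − PV + PQ.
As a 30×20 matrix over Z this has rank 20, with invariant factors (1,1,1,1,1,1,1,1,1,1,1,1,1,1,1,1,1,1,1,2).

Reading off H_k = ker ∂_k / im ∂_{k+1}:

  H_0: rank C_0 − rank ∂_1 = 10 − 9 = 1, and the invariant factors of ∂_1 are all 1, so H_0 = Z.
  H_1: rank ker ∂_1 − rank ∂_2 = (30 − 9) − 20 = 1, and ∂_2 has invariant factor 2 > 1, so H_1 = Z ⊕ Z/2.
  H_2: rank ker ∂_2 − rank ∂_3 = (20 − 20) − 0 = 0, and there is no ∂_3, so H_2 = 0.

As a check, the Euler characteristic is 10 − 30 + 20 = 0, which agrees with 1 − 1 + 0 = 0.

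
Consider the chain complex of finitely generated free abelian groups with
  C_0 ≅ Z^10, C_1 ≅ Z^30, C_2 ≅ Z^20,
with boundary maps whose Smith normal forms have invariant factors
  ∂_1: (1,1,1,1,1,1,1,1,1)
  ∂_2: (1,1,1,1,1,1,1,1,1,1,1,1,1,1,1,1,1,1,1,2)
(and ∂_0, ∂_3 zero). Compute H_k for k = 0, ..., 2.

H_0 = Z,  H_1 = Z ⊕ Z/2,  H_2 = 0.

H_0: b_0 = 10 − 0 − 9 = 1; torsion from ∂_1 factors > 1: none. So H_0 = Z.
H_1: b_1 = 30 − 9 − 20 = 1; torsion from ∂_2 factors > 1: [2]. So H_1 = Z ⊕ Z/2.
H_2: b_2 = 20 − 20 − 0 = 0; torsion from ∂_3 factors > 1: none. So H_2 = 0.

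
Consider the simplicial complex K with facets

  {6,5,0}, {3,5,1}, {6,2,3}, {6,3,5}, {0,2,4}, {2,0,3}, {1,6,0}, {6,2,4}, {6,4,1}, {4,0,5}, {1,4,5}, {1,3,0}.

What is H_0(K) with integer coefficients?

H_0 ≅ Z.

We work with the vertex ordering 0 < 1 < 2 < 3 < 4 < 5 < 6. The simplices of K, each written with vertices in increasing order, are:

  0-simplices (7): [0], [1], [2], [3], [4], [5], [6]
  1-simplices (18): [0,1], [0,2], [0,3], [0,4], [0,5], [0,6], [1,3], [1,4], [1,5], [1,6], [2,3], [2,4], [2,6], [3,5], [3,6], [4,5], [4,6], [5,6]
  2-simplices (12): [0,1,3], [0,1,6], [0,2,3], [0,2,4], [0,4,5], [0,5,6], [1,3,5], [1,4,5], [1,4,6], [2,3,6], [2,4,6], [3,5,6]

Hence C_0 ≅ Z^7, C_1 ≅ Z^18, C_2 ≅ Z^12.

Boundary ∂_1: C_1 → C_0 sends each edge [p,q] (with p < q) to q − p.
The resulting 7×18 matrix has rank 6, and its Smith normal form has invariant factors (1,1,1,1,1,1).

Boundary ∂_2: C_2 → C_1 sends each 2-simplex [p,q,r] to [q,r] − [p,r] + [p,q]. For instance
  ∂[1,3,5] = [3,5] − [1,5] + [1,3],
  ∂[2,4,6] = [4,6] − [2,6] + [2,4].
As a 18×12 matrix over Z this has rank 12, with invariant factors (1,1,1,1,1,1,1,1,1,1,1,2).

Now H_k = ker ∂_k / im ∂_{k+1}, so:

  H_0: rank C_0 − rank ∂_1 = 7 − 6 = 1, and the invariant factors of ∂_1 are all 1, so H_0 = Z.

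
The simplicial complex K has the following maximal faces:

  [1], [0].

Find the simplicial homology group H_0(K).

H_0 = Z^2.

K has 2 vertices.
rank ∂_0 = 0, rank ∂_1 = 0 ⇒ b_0 = 2 − 0 − 0 = 2. So H_0 ≅ Z^2.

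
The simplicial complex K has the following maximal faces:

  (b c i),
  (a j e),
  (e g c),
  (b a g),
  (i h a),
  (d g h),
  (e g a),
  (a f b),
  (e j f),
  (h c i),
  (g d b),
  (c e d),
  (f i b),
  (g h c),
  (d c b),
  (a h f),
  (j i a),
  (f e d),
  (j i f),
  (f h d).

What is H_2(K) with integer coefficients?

Order the vertices as a < b < c < d < e < f < g < h < i < j. Listing each simplex with vertices in this order, K has dimension 2 with simplices:

  0-simplices (10): a, b, c, d, e, f, g, h, i, j
  1-simplices (30): ab, ae, af, ag, ah, ai, aj, bc, bd, bf, bg, bi, cd, ce, cg, ch, ci, de, df, dg, dh, ef, eg, ej, fh, fi, fj, gh, hi, ij
  2-simplices (20): abf, abg, aeg, aej, afh, ahi, aij, bcd, bci, bdg, bfi, cde, ceg, cgh, chi, def, dfh, dgh, efj, fij

Hence C_0 ≅ Z^10, C_1 ≅ Z^30, C_2 ≅ Z^20.

Boundary ∂_1: C_1 → C_0 maps an edge to its endpoints' difference, ∂[p,q] = q − p.
This gives a 10×30 integer matrix of rank 9; reducing to Smith normal form yields diagonal entries (1,1,1,1,1,1,1,1,1).

∂_2: C_2 → C_1 acts by ∂[p,q,r] = [q,r] − [p,r] + [p,q]. For instance
  ∂efj = fj − ej + ef,
  ∂bdg = dg − bg + bd.
The 30×20 boundary matrix has rank 20 and Smith normal form diag(1,1,1,1,1,1,1,1,1,1,1,1,1,1,1,1,1,1,1,2).

Reading off H_k = ker ∂_k / im ∂_{k+1}:

  H_2: rank ker ∂_2 − rank ∂_3 = (20 − 20) − 0 = 0, and there is no ∂_3, so H_2 ≅ 0.

(K is a triangulation of the Klein bottle.)

H_2 = 0.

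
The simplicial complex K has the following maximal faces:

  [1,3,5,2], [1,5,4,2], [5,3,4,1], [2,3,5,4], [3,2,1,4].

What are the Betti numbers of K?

Order the vertices as 1 < 2 < 3 < 4 < 5. Listing each simplex with vertices in this order, K has dimension 3 with simplices:

  0-simplices (5): [1], [2], [3], [4], [5]
  1-simplices (10): [1,2], [1,3], [1,4], [1,5], [2,3], [2,4], [2,5], [3,4], [3,5], [4,5]
  2-simplices (10): [1,2,3], [1,2,4], [1,2,5], [1,3,4], [1,3,5], [1,4,5], [2,3,4], [2,3,5], [2,4,5], [3,4,5]
  3-simplices (5): [1,2,3,4], [1,2,3,5], [1,2,4,5], [1,3,4,5], [2,3,4,5]

giving chain groups C_0 ≅ Z^5, C_1 ≅ Z^10, C_2 ≅ Z^10, C_3 ≅ Z^5.

The boundary map ∂_1: C_1 → C_0 is given by ∂[p,q] = [q] − [p]. For instance
  ∂[2,5] = [5] − [2].
As a 5×10 matrix over Z this has rank 4, with invariant factors (1,1,1,1).

∂_2: C_2 → C_1 acts by ∂[p,q,r] = [q,r] − [p,r] + [p,q]. For instance
  ∂[1,3,5] = [3,5] − [1,5] + [1,3],
  ∂[1,4,5] = [4,5] − [1,5] + [1,4].
As a 10×10 matrix over Z this has rank 6, with invariant factors (1,1,1,1,1,1).

Boundary ∂_3: C_3 → C_2 sends each 3-simplex σ to the alternating sum Σ_i (−1)^i (σ with its i-th vertex removed). For instance
  ∂[2,3,4,5] = [3,4,5] − [2,4,5] + [2,3,5] − [2,3,4],
  ∂[1,3,4,5] = [3,4,5] − [1,4,5] + [1,3,5] − [1,3,4].
The resulting 10×5 matrix has rank 4, and its Smith normal form has invariant factors (1,1,1,1).

Now H_k = ker ∂_k / im ∂_{k+1}, so:

  H_0: rank C_0 − rank ∂_1 = 5 − 4 = 1, and the invariant factors of ∂_1 are all 1, so H_0 = Z.
  H_1: rank ker ∂_1 − rank ∂_2 = (10 − 4) − 6 = 0, and the invariant factors of ∂_2 are all 1, so H_1 = 0.
  H_2: rank ker ∂_2 − rank ∂_3 = (10 − 6) − 4 = 0, and the invariant factors of ∂_3 are all 1, so H_2 = 0.
  H_3: rank ker ∂_3 − rank ∂_4 = (5 − 4) − 0 = 1, and there is no ∂_4, so H_3 = Z.

(K is a triangulation of the 3-sphere S^3.)

Hence the Betti numbers are b_0 = 1, b_1 = 0, b_2 = 0, b_3 = 1.

b_0 = 1, b_1 = 0, b_2 = 0, b_3 = 1.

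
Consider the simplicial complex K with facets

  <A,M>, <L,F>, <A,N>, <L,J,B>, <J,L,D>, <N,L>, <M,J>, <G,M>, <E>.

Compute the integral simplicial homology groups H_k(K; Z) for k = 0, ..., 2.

H_0 = Z^2,  H_1 = Z,  H_2 = 0.

K has 10 vertices, 11 edges, 2 triangles.
rank ∂_0 = 0, rank ∂_1 = 8 ⇒ b_0 = 10 − 0 − 8 = 2; all invariant factors of ∂_1 are 1 so no torsion. So H_0 = Z^2.
rank ∂_1 = 8, rank ∂_2 = 2 ⇒ b_1 = 11 − 8 − 2 = 1; all invariant factors of ∂_2 are 1 so no torsion. So H_1 = Z.
rank ∂_2 = 2, rank ∂_3 = 0 ⇒ b_2 = 2 − 2 − 0 = 0. So H_2 = 0.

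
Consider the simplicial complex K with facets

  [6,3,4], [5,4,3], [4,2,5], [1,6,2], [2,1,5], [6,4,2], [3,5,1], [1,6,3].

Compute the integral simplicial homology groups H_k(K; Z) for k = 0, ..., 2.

K has 6 vertices, 12 edges, 8 triangles.
rank ∂_0 = 0, rank ∂_1 = 5 ⇒ b_0 = 6 − 0 − 5 = 1; all invariant factors of ∂_1 are 1 so no torsion. So H_0 ≅ Z.
rank ∂_1 = 5, rank ∂_2 = 7 ⇒ b_1 = 12 − 5 − 7 = 0; all invariant factors of ∂_2 are 1 so no torsion. So H_1 ≅ 0.
rank ∂_2 = 7, rank ∂_3 = 0 ⇒ b_2 = 8 − 7 − 0 = 1. So H_2 ≅ Z.

H_0 = Z,  H_1 = 0,  H_2 = Z.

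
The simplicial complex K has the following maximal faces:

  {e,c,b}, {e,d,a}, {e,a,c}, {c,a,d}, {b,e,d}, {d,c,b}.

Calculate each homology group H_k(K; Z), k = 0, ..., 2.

H_0 = Z,  H_1 = 0,  H_2 = Z.

K has 5 vertices, 9 edges, 6 triangles.
rank ∂_0 = 0, rank ∂_1 = 4 ⇒ b_0 = 5 − 0 − 4 = 1; all invariant factors of ∂_1 are 1 so no torsion. So H_0 ≅ Z.
rank ∂_1 = 4, rank ∂_2 = 5 ⇒ b_1 = 9 − 4 − 5 = 0; all invariant factors of ∂_2 are 1 so no torsion. So H_1 ≅ 0.
rank ∂_2 = 5, rank ∂_3 = 0 ⇒ b_2 = 6 − 5 − 0 = 1. So H_2 ≅ Z.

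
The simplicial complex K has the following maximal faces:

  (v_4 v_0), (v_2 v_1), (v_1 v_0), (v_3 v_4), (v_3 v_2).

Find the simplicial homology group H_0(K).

Order the vertices as v_0 < v_1 < v_2 < v_3 < v_4. Listing each simplex with vertices in this order, K has dimension 1 with simplices:

  0-simplices (5): [v_0], [v_1], [v_2], [v_3], [v_4]
  1-simplices (5): [v_0,v_1], [v_0,v_4], [v_1,v_2], [v_2,v_3], [v_3,v_4]

so the chain groups are C_0 ≅ Z^5, C_1 ≅ Z^5.

∂_1: C_1 → C_0 maps an edge to its endpoints' difference, ∂[p,q] = q − p. For instance
  ∂[v_2,v_3] = [v_3] − [v_2].
As a 5×5 matrix over Z this has rank 4, with invariant factors (1,1,1,1).

Reading off H_k = ker ∂_k / im ∂_{k+1}:

  H_0: rank C_0 − rank ∂_1 = 5 − 4 = 1, and the invariant factors of ∂_1 are all 1, so H_0 ≅ Z.

H_0 ≅ Z.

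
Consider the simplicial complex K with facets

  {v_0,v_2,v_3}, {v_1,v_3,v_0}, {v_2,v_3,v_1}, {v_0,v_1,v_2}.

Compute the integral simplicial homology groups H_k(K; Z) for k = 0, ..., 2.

K has 4 vertices, 6 edges, 4 triangles.
rank ∂_0 = 0, rank ∂_1 = 3 ⇒ b_0 = 4 − 0 − 3 = 1; all invariant factors of ∂_1 are 1 so no torsion. So H_0 = Z.
rank ∂_1 = 3, rank ∂_2 = 3 ⇒ b_1 = 6 − 3 − 3 = 0; all invariant factors of ∂_2 are 1 so no torsion. So H_1 = 0.
rank ∂_2 = 3, rank ∂_3 = 0 ⇒ b_2 = 4 − 3 − 0 = 1. So H_2 = Z.

H_0 ≅ Z,  H_1 = 0,  H_2 ≅ Z.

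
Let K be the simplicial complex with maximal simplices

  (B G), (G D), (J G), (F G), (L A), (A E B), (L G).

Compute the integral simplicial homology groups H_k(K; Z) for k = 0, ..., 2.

H_0 ≅ Z,  H_1 ≅ Z,  H_2 = 0.

We work with the vertex ordering A < B < D < E < F < G < J < L. The simplices of K, each written with vertices in increasing order, are:

  0-simplices (8): A, B, D, E, F, G, J, L
  1-simplices (9): AB, AE, AL, BE, BG, DG, FG, GJ, GL
  2-simplices (1): ABE

Hence C_0 ≅ Z^8, C_1 ≅ Z^9, C_2 ≅ Z^1.

∂_1: C_1 → C_0 maps an edge to its endpoints' difference, ∂[p,q] = q − p. For instance
  ∂AE = E − A.
The resulting 8×9 matrix has rank 7, and its Smith normal form has invariant factors (1,1,1,1,1,1,1).

∂_2: C_2 → C_1 acts by ∂[p,q,r] = [q,r] − [p,r] + [p,q]. For instance
  ∂ABE = BE − AE + AB.
The resulting 9×1 matrix has rank 1, and its Smith normal form has invariant factors (1).

From H_k ≅ ker(∂_k) / im(∂_{k+1}) we obtain:

  H_0: rank C_0 − rank ∂_1 = 8 − 7 = 1, and the invariant factors of ∂_1 are all 1, so H_0 = Z.
  H_1: rank ker ∂_1 − rank ∂_2 = (9 − 7) − 1 = 1, and the invariant factors of ∂_2 are all 1, so H_1 = Z.
  H_2: rank ker ∂_2 − rank ∂_3 = (1 − 1) − 0 = 0, and there is no ∂_3, so H_2 = 0.

As a check, the Euler characteristic is 8 − 9 + 1 = 0, which agrees with 1 − 1 + 0 = 0.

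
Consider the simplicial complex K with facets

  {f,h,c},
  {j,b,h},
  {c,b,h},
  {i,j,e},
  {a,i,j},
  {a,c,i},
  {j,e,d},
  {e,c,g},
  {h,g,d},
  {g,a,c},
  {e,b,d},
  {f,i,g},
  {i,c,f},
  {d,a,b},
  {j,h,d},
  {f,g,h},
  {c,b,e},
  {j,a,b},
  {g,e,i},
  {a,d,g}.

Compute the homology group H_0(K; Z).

We work with the vertex ordering a < b < c < d < e < f < g < h < i < j. The simplices of K, each written with vertices in increasing order, are:

  0-simplices (10): a, b, c, d, e, f, g, h, i, j
  1-simplices (30): ab, ac, ad, ag, ai, aj, bc, bd, be, bh, bj, ce, cf, cg, ch, ci, de, dg, dh, dj, eg, ei, ej, fg, fh, fi, gh, gi, hj, ij
  2-simplices (20): abd, abj, acg, aci, adg, aij, bce, bch, bde, bhj, ceg, cfh, cfi, dej, dgh, dhj, egi, eij, fgh, fgi

Hence C_0 ≅ Z^10, C_1 ≅ Z^30, C_2 ≅ Z^20.

Boundary ∂_1: C_1 → C_0 sends each edge [p,q] (with p < q) to q − p. For instance
  ∂ce = e − c.
This gives a 10×30 integer matrix of rank 9; reducing to Smith normal form yields diagonal entries (1,1,1,1,1,1,1,1,1).

The boundary map ∂_2: C_2 → C_1 maps a triangle to the signed sum of its edges. For instance
  ∂ceg = eg − cg + ce,
  ∂aci = ci − ai + ac.
The 30×20 boundary matrix has rank 20 and Smith normal form diag(1,1,1,1,1,1,1,1,1,1,1,1,1,1,1,1,1,1,1,2).

Computing H_k = (kernel of ∂_k) / (image of ∂_{k+1}):

  H_0: rank C_0 − rank ∂_1 = 10 − 9 = 1, and the invariant factors of ∂_1 are all 1, so H_0 = Z.

H_0 = Z.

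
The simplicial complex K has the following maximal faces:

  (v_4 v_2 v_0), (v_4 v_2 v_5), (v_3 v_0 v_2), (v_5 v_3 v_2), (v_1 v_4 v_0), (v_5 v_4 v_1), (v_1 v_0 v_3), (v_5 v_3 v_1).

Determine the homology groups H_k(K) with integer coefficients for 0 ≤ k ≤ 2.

Take the total order v_0 < v_1 < v_2 < v_3 < v_4 < v_5 on the vertex set. Then K (dimension 2) consists of the simplices:

  0-simplices (6): [v_0], [v_1], [v_2], [v_3], [v_4], [v_5]
  1-simplices (12): [v_0,v_1], [v_0,v_2], [v_0,v_3], [v_0,v_4], [v_1,v_3], [v_1,v_4], [v_1,v_5], [v_2,v_3], [v_2,v_4], [v_2,v_5], [v_3,v_5], [v_4,v_5]
  2-simplices (8): [v_0,v_1,v_3], [v_0,v_1,v_4], [v_0,v_2,v_3], [v_0,v_2,v_4], [v_1,v_3,v_5], [v_1,v_4,v_5], [v_2,v_3,v_5], [v_2,v_4,v_5]

so the chain groups are C_0 ≅ Z^6, C_1 ≅ Z^12, C_2 ≅ Z^8.

The boundary map ∂_1: C_1 → C_0 maps an edge to its endpoints' difference, ∂[p,q] = q − p. For instance
  ∂[v_2,v_5] = [v_5] − [v_2].
The 6×12 boundary matrix has rank 5 and Smith normal form diag(1,1,1,1,1).

The boundary map ∂_2: C_2 → C_1 sends each 2-simplex [p,q,r] to [q,r] − [p,r] + [p,q]. For instance
  ∂[v_1,v_3,v_5] = [v_3,v_5] − [v_1,v_5] + [v_1,v_3],
  ∂[v_0,v_1,v_4] = [v_1,v_4] − [v_0,v_4] + [v_0,v_1].
This gives a 12×8 integer matrix of rank 7; reducing to Smith normal form yields diagonal entries (1,1,1,1,1,1,1).

Computing H_k = (kernel of ∂_k) / (image of ∂_{k+1}):

  H_0: rank C_0 − rank ∂_1 = 6 − 5 = 1, and the invariant factors of ∂_1 are all 1, so H_0 = Z.
  H_1: rank ker ∂_1 − rank ∂_2 = (12 − 5) − 7 = 0, and the invariant factors of ∂_2 are all 1, so H_1 = 0.
  H_2: rank ker ∂_2 − rank ∂_3 = (8 − 7) − 0 = 1, and there is no ∂_3, so H_2 = Z.

(K is a triangulation of the 2-sphere S^2.)

H_0 = Z,  H_1 = 0,  H_2 = Z.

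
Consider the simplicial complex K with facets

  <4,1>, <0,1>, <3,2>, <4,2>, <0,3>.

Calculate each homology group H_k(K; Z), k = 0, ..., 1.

H_0 = Z,  H_1 = Z.

Order the vertices as 0 < 1 < 2 < 3 < 4. Listing each simplex with vertices in this order, K has dimension 1 with simplices:

  0-simplices (5): [0], [1], [2], [3], [4]
  1-simplices (5): [0,1], [0,3], [1,4], [2,3], [2,4]

giving chain groups C_0 ≅ Z^5, C_1 ≅ Z^5.

∂_1: C_1 → C_0 is given by ∂[p,q] = [q] − [p].
The resulting 5×5 matrix has rank 4, and its Smith normal form has invariant factors (1,1,1,1).

Computing H_k = (kernel of ∂_k) / (image of ∂_{k+1}):

  H_0: rank C_0 − rank ∂_1 = 5 − 4 = 1, and the invariant factors of ∂_1 are all 1, so H_0 ≅ Z.
  H_1: rank ker ∂_1 − rank ∂_2 = (5 − 4) − 0 = 1, and there is no ∂_2, so H_1 ≅ Z.

As a check, the Euler characteristic is 5 − 5 = 0, which agrees with 1 − 1 = 0.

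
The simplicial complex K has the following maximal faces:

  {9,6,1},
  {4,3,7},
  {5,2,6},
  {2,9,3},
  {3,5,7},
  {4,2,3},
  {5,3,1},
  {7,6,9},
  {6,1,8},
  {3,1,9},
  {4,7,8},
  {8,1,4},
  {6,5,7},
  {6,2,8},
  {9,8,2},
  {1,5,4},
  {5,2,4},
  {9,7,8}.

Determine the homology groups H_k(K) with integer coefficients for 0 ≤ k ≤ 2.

K has 9 vertices, 27 edges, 18 triangles.
rank ∂_0 = 0, rank ∂_1 = 8 ⇒ b_0 = 9 − 0 − 8 = 1; all invariant factors of ∂_1 are 1 so no torsion. So H_0 ≅ Z.
rank ∂_1 = 8, rank ∂_2 = 18 ⇒ b_1 = 27 − 8 − 18 = 1; ∂_2 has invariant factor(s) [2] giving torsion. So H_1 ≅ Z ⊕ Z/2.
rank ∂_2 = 18, rank ∂_3 = 0 ⇒ b_2 = 18 − 18 − 0 = 0. So H_2 ≅ 0.

H_0 ≅ Z,  H_1 ≅ Z ⊕ Z/2,  H_2 = 0.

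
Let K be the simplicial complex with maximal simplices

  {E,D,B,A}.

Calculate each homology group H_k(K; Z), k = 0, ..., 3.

H_0 = Z,  H_1 = 0,  H_2 = 0,  H_3 = 0.

We work with the vertex ordering A < B < D < E. The simplices of K, each written with vertices in increasing order, are:

  0-simplices (4): A, B, D, E
  1-simplices (6): AB, AD, AE, BD, BE, DE
  2-simplices (4): ABD, ABE, ADE, BDE
  3-simplices (1): ABDE

Hence C_0 ≅ Z^4, C_1 ≅ Z^6, C_2 ≅ Z^4, C_3 ≅ Z^1.

The boundary map ∂_1: C_1 → C_0 maps an edge to its endpoints' difference, ∂[p,q] = q − p. For instance
  ∂AD = D − A.
As a 4×6 matrix over Z this has rank 3, with invariant factors (1,1,1).

∂_2: C_2 → C_1 acts by ∂[p,q,r] = [q,r] − [p,r] + [p,q]. For instance
  ∂BDE = DE − BE + BD,
  ∂ADE = DE − AE + AD.
The 6×4 boundary matrix has rank 3 and Smith normal form diag(1,1,1).

The boundary map ∂_3: C_3 → C_2 sends each 3-simplex σ to the alternating sum Σ_i (−1)^i (σ with its i-th vertex removed). For instance
  ∂ABDE = BDE − ADE + ABE − ABD.
As a 4×1 matrix over Z this has rank 1, with invariant factors (1).

Computing H_k = (kernel of ∂_k) / (image of ∂_{k+1}):

  H_0: rank C_0 − rank ∂_1 = 4 − 3 = 1, and the invariant factors of ∂_1 are all 1, so H_0 = Z.
  H_1: rank ker ∂_1 − rank ∂_2 = (6 − 3) − 3 = 0, and the invariant factors of ∂_2 are all 1, so H_1 = 0.
  H_2: rank ker ∂_2 − rank ∂_3 = (4 − 3) − 1 = 0, and the invariant factors of ∂_3 are all 1, so H_2 = 0.
  H_3: rank ker ∂_3 − rank ∂_4 = (1 − 1) − 0 = 0, and there is no ∂_4, so H_3 = 0.

(K is a triangulation of the 3-simplex.)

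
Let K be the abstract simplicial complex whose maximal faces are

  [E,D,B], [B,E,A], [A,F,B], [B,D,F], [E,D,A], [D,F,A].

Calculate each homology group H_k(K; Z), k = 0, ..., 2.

H_0 = Z,  H_1 = 0,  H_2 = Z.

Order the vertices as A < B < D < E < F. Listing each simplex with vertices in this order, K has dimension 2 with simplices:

  0-simplices (5): A, B, D, E, F
  1-simplices (9): AB, AD, AE, AF, BD, BE, BF, DE, DF
  2-simplices (6): ABE, ABF, ADE, ADF, BDE, BDF

so the chain groups are C_0 ≅ Z^5, C_1 ≅ Z^9, C_2 ≅ Z^6.

Boundary ∂_1: C_1 → C_0 is given by ∂[p,q] = [q] − [p].
The resulting 5×9 matrix has rank 4, and its Smith normal form has invariant factors (1,1,1,1).

The boundary map ∂_2: C_2 → C_1 acts by ∂[p,q,r] = [q,r] − [p,r] + [p,q]. For instance
  ∂ADE = DE − AE + AD,
  ∂ABE = BE − AE + AB.
The 9×6 boundary matrix has rank 5 and Smith normal form diag(1,1,1,1,1).

Computing H_k = (kernel of ∂_k) / (image of ∂_{k+1}):

  H_0: rank C_0 − rank ∂_1 = 5 − 4 = 1, and the invariant factors of ∂_1 are all 1, so H_0 ≅ Z.
  H_1: rank ker ∂_1 − rank ∂_2 = (9 − 4) − 5 = 0, and the invariant factors of ∂_2 are all 1, so H_1 ≅ 0.
  H_2: rank ker ∂_2 − rank ∂_3 = (6 − 5) − 0 = 1, and there is no ∂_3, so H_2 ≅ Z.

(K is a triangulation of the 2-sphere S^2.)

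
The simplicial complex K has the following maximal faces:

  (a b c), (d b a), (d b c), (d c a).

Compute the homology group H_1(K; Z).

K has 4 vertices, 6 edges, 4 triangles.
rank ∂_1 = 3, rank ∂_2 = 3 ⇒ b_1 = 6 − 3 − 3 = 0; all invariant factors of ∂_2 are 1 so no torsion. So H_1 = 0.

H_1 = 0.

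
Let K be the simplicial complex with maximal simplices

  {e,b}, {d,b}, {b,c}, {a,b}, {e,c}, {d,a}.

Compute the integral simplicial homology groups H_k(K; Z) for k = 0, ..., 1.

Take the total order a < b < c < d < e on the vertex set. Then K (dimension 1) consists of the simplices:

  0-simplices (5): a, b, c, d, e
  1-simplices (6): ab, ad, bc, bd, be, ce

Hence C_0 ≅ Z^5, C_1 ≅ Z^6.

∂_1: C_1 → C_0 is given by ∂[p,q] = [q] − [p]. For instance
  ∂ce = e − c.
The resulting 5×6 matrix has rank 4, and its Smith normal form has invariant factors (1,1,1,1).

Computing H_k = (kernel of ∂_k) / (image of ∂_{k+1}):

  H_0: rank C_0 − rank ∂_1 = 5 − 4 = 1, and the invariant factors of ∂_1 are all 1, so H_0 = Z.
  H_1: rank ker ∂_1 − rank ∂_2 = (6 − 4) − 0 = 2, and there is no ∂_2, so H_1 = Z^2.

As a check, the Euler characteristic is 5 − 6 = -1, which agrees with 1 − 2 = -1.

H_0 ≅ Z,  H_1 ≅ Z^2.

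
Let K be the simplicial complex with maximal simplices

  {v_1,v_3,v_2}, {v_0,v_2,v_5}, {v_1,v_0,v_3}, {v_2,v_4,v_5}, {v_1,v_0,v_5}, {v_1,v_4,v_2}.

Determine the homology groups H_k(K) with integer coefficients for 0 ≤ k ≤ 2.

Fix the vertex order v_0 < v_1 < v_2 < v_3 < v_4 < v_5 and write every simplex with vertices in increasing order. Then dim K = 2 and the simplices of K are:

  0-simplices (6): [v_0], [v_1], [v_2], [v_3], [v_4], [v_5]
  1-simplices (12): [v_0,v_1], [v_0,v_2], [v_0,v_3], [v_0,v_5], [v_1,v_2], [v_1,v_3], [v_1,v_4], [v_1,v_5], [v_2,v_3], [v_2,v_4], [v_2,v_5], [v_4,v_5]
  2-simplices (6): [v_0,v_1,v_3], [v_0,v_1,v_5], [v_0,v_2,v_5], [v_1,v_2,v_3], [v_1,v_2,v_4], [v_2,v_4,v_5]

so the chain groups are C_0 ≅ Z^6, C_1 ≅ Z^12, C_2 ≅ Z^6.

The boundary map ∂_1: C_1 → C_0 maps an edge to its endpoints' difference, ∂[p,q] = q − p. For instance
  ∂[v_2,v_3] = [v_3] − [v_2].
This gives a 6×12 integer matrix of rank 5; reducing to Smith normal form yields diagonal entries (1,1,1,1,1).

The boundary map ∂_2: C_2 → C_1 maps a triangle to the signed sum of its edges. For instance
  ∂[v_0,v_2,v_5] = [v_2,v_5] − [v_0,v_5] + [v_0,v_2],
  ∂[v_0,v_1,v_3] = [v_1,v_3] − [v_0,v_3] + [v_0,v_1].
This gives a 12×6 integer matrix of rank 6; reducing to Smith normal form yields diagonal entries (1,1,1,1,1,1).

Computing H_k = (kernel of ∂_k) / (image of ∂_{k+1}):

  H_0: rank C_0 − rank ∂_1 = 6 − 5 = 1, and the invariant factors of ∂_1 are all 1, so H_0 ≅ Z.
  H_1: rank ker ∂_1 − rank ∂_2 = (12 − 5) − 6 = 1, and the invariant factors of ∂_2 are all 1, so H_1 ≅ Z.
  H_2: rank ker ∂_2 − rank ∂_3 = (6 − 6) − 0 = 0, and there is no ∂_3, so H_2 ≅ 0.

As a check, the Euler characteristic is 6 − 12 + 6 = 0, which agrees with 1 − 1 + 0 = 0.

H_0 = Z,  H_1 = Z,  H_2 = 0.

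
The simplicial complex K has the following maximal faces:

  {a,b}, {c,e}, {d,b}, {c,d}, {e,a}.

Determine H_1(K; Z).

Take the total order a < b < c < d < e on the vertex set. Then K (dimension 1) consists of the simplices:

  0-simplices (5): a, b, c, d, e
  1-simplices (5): ab, ae, bd, cd, ce

so the chain groups are C_0 ≅ Z^5, C_1 ≅ Z^5.

Boundary ∂_1: C_1 → C_0 is given by ∂[p,q] = [q] − [p].
The 5×5 boundary matrix has rank 4 and Smith normal form diag(1,1,1,1).

Now H_k = ker ∂_k / im ∂_{k+1}, so:

  H_1: rank ker ∂_1 − rank ∂_2 = (5 − 4) − 0 = 1, and there is no ∂_2, so H_1 = Z.

(K is a triangulation of the circle S^1.)

H_1 = Z.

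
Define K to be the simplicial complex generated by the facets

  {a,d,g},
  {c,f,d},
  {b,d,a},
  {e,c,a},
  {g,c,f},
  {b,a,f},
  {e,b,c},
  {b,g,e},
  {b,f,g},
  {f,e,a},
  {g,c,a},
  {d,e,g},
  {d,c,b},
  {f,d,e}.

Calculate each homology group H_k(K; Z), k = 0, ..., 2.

Take the total order a < b < c < d < e < f < g on the vertex set. Then K (dimension 2) consists of the simplices:

  0-simplices (7): a, b, c, d, e, f, g
  1-simplices (21): ab, ac, ad, ae, af, ag, bc, bd, be, bf, bg, cd, ce, cf, cg, de, df, dg, ef, eg, fg
  2-simplices (14): abd, abf, ace, acg, adg, aef, bcd, bce, beg, bfg, cdf, cfg, def, deg

giving chain groups C_0 ≅ Z^7, C_1 ≅ Z^21, C_2 ≅ Z^14.

∂_1: C_1 → C_0 sends each edge [p,q] (with p < q) to q − p. For instance
  ∂bg = g − b.
The resulting 7×21 matrix has rank 6, and its Smith normal form has invariant factors (1,1,1,1,1,1).

∂_2: C_2 → C_1 maps a triangle to the signed sum of its edges. For instance
  ∂cdf = df − cf + cd,
  ∂adg = dg − ag + ad.
The 21×14 boundary matrix has rank 13 and Smith normal form diag(1,1,1,1,1,1,1,1,1,1,1,1,1).

Reading off H_k = ker ∂_k / im ∂_{k+1}:

  H_0: rank C_0 − rank ∂_1 = 7 − 6 = 1, and the invariant factors of ∂_1 are all 1, so H_0 ≅ Z.
  H_1: rank ker ∂_1 − rank ∂_2 = (21 − 6) − 13 = 2, and the invariant factors of ∂_2 are all 1, so H_1 ≅ Z^2.
  H_2: rank ker ∂_2 − rank ∂_3 = (14 − 13) − 0 = 1, and there is no ∂_3, so H_2 ≅ Z.

(K is a triangulation of the torus T^2.)

H_0 ≅ Z,  H_1 ≅ Z^2,  H_2 ≅ Z.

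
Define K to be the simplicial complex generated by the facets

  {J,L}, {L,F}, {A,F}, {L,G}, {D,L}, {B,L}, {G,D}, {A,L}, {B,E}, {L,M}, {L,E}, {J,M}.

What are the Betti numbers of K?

We work with the vertex ordering A < B < D < E < F < G < J < L < M. The simplices of K, each written with vertices in increasing order, are:

  0-simplices (9): A, B, D, E, F, G, J, L, M
  1-simplices (12): AF, AL, BE, BL, DG, DL, EL, FL, GL, JL, JM, LM

giving chain groups C_0 ≅ Z^9, C_1 ≅ Z^12.

Boundary ∂_1: C_1 → C_0 sends each edge [p,q] (with p < q) to q − p. For instance
  ∂DL = L − D.
The resulting 9×12 matrix has rank 8, and its Smith normal form has invariant factors (1,1,1,1,1,1,1,1).

Computing H_k = (kernel of ∂_k) / (image of ∂_{k+1}):

  H_0: rank C_0 − rank ∂_1 = 9 − 8 = 1, and the invariant factors of ∂_1 are all 1, so H_0 ≅ Z.
  H_1: rank ker ∂_1 − rank ∂_2 = (12 − 8) − 0 = 4, and there is no ∂_2, so H_1 ≅ Z^4.

Hence the Betti numbers are b_0 = 1, b_1 = 4.

b_0 = 1, b_1 = 4.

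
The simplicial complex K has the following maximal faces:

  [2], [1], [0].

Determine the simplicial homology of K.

H_0 = Z^3.

Take the total order 0 < 1 < 2 on the vertex set. Then K (dimension 0) consists of the simplices:

  0-simplices (3): [0], [1], [2]

so the chain groups are C_0 ≅ Z^3.

Reading off H_k = ker ∂_k / im ∂_{k+1}:

  H_0: rank C_0 − rank ∂_1 = 3 − 0 = 3, and there is no ∂_1, so H_0 = Z^3.

(K is a triangulation of a set of 3 points.)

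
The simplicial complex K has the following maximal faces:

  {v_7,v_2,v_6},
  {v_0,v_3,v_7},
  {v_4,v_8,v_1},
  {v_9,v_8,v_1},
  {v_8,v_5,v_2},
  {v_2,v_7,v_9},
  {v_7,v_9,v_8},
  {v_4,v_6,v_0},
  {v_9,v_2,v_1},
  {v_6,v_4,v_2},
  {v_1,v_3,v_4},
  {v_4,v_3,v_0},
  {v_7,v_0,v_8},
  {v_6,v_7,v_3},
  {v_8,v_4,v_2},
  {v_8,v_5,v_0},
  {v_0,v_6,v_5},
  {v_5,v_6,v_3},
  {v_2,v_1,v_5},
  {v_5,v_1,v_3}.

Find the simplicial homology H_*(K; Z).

H_0 ≅ Z,  H_1 ≅ Z ⊕ Z_2,  H_2 = 0.

K has 10 vertices, 30 edges, 20 triangles.
rank ∂_0 = 0, rank ∂_1 = 9 ⇒ b_0 = 10 − 0 − 9 = 1; all invariant factors of ∂_1 are 1 so no torsion. So H_0 ≅ Z.
rank ∂_1 = 9, rank ∂_2 = 20 ⇒ b_1 = 30 − 9 − 20 = 1; ∂_2 has invariant factor(s) [2] giving torsion. So H_1 ≅ Z ⊕ Z_2.
rank ∂_2 = 20, rank ∂_3 = 0 ⇒ b_2 = 20 − 20 − 0 = 0. So H_2 ≅ 0.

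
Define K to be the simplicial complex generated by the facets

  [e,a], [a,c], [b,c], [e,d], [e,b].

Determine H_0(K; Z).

Order the vertices as a < b < c < d < e. Listing each simplex with vertices in this order, K has dimension 1 with simplices:

  0-simplices (5): a, b, c, d, e
  1-simplices (5): ac, ae, bc, be, de

giving chain groups C_0 ≅ Z^5, C_1 ≅ Z^5.

The boundary map ∂_1: C_1 → C_0 maps an edge to its endpoints' difference, ∂[p,q] = q − p. For instance
  ∂be = e − b.
The 5×5 boundary matrix has rank 4 and Smith normal form diag(1,1,1,1).

Reading off H_k = ker ∂_k / im ∂_{k+1}:

  H_0: rank C_0 − rank ∂_1 = 5 − 4 = 1, and the invariant factors of ∂_1 are all 1, so H_0 = Z.

H_0 = Z.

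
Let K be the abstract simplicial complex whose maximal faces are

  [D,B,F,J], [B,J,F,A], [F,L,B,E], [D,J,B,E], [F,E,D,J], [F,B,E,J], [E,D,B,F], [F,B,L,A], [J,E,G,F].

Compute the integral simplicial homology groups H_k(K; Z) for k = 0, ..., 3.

H_0 = Z,  H_1 = 0,  H_2 = 0,  H_3 = Z.

We work with the vertex ordering A < B < D < E < F < G < J < L. The simplices of K, each written with vertices in increasing order, are:

  0-simplices (8): A, B, D, E, F, G, J, L
  1-simplices (20): AB, AF, AJ, AL, BD, BE, BF, BJ, BL, DE, DF, DJ, EF, EG, EJ, EL, FG, FJ, FL, GJ
  2-simplices (21): ABF, ABJ, ABL, AFJ, AFL, BDE, BDF, BDJ, BEF, BEJ, BEL, BFJ, BFL, DEF, DEJ, DFJ, EFG, EFJ, EFL, EGJ, FGJ
  3-simplices (9): ABFJ, ABFL, BDEF, BDEJ, BDFJ, BEFJ, BEFL, DEFJ, EFGJ

so the chain groups are C_0 ≅ Z^8, C_1 ≅ Z^20, C_2 ≅ Z^21, C_3 ≅ Z^9.

∂_1: C_1 → C_0 maps an edge to its endpoints' difference, ∂[p,q] = q − p.
The resulting 8×20 matrix has rank 7, and its Smith normal form has invariant factors (1,1,1,1,1,1,1).

The boundary map ∂_2: C_2 → C_1 sends each 2-simplex [p,q,r] to [q,r] − [p,r] + [p,q]. For instance
  ∂EFJ = FJ − EJ + EF,
  ∂BEF = EF − BF + BE.
As a 20×21 matrix over Z this has rank 13, with invariant factors (1,1,1,1,1,1,1,1,1,1,1,1,1).

∂_3: C_3 → C_2 sends each 3-simplex σ to the alternating sum Σ_i (−1)^i (σ with its i-th vertex removed). For instance
  ∂BEFL = EFL − BFL + BEL − BEF,
  ∂EFGJ = FGJ − EGJ + EFJ − EFG.
This gives a 21×9 integer matrix of rank 8; reducing to Smith normal form yields diagonal entries (1,1,1,1,1,1,1,1).

Now H_k = ker ∂_k / im ∂_{k+1}, so:

  H_0: rank C_0 − rank ∂_1 = 8 − 7 = 1, and the invariant factors of ∂_1 are all 1, so H_0 ≅ Z.
  H_1: rank ker ∂_1 − rank ∂_2 = (20 − 7) − 13 = 0, and the invariant factors of ∂_2 are all 1, so H_1 ≅ 0.
  H_2: rank ker ∂_2 − rank ∂_3 = (21 − 13) − 8 = 0, and the invariant factors of ∂_3 are all 1, so H_2 ≅ 0.
  H_3: rank ker ∂_3 − rank ∂_4 = (9 − 8) − 0 = 1, and there is no ∂_4, so H_3 ≅ Z.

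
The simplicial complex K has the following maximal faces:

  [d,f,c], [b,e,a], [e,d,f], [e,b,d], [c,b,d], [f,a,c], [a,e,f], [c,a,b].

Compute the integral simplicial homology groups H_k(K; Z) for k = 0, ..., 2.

H_0 ≅ Z,  H_1 = 0,  H_2 ≅ Z.

Fix the vertex order a < b < c < d < e < f and write every simplex with vertices in increasing order. Then dim K = 2 and the simplices of K are:

  0-simplices (6): a, b, c, d, e, f
  1-simplices (12): ab, ac, ae, af, bc, bd, be, cd, cf, de, df, ef
  2-simplices (8): abc, abe, acf, aef, bcd, bde, cdf, def

so the chain groups are C_0 ≅ Z^6, C_1 ≅ Z^12, C_2 ≅ Z^8.

The boundary map ∂_1: C_1 → C_0 maps an edge to its endpoints' difference, ∂[p,q] = q − p.
The 6×12 boundary matrix has rank 5 and Smith normal form diag(1,1,1,1,1).

∂_2: C_2 → C_1 acts by ∂[p,q,r] = [q,r] − [p,r] + [p,q]. For instance
  ∂def = ef − df + de,
  ∂bde = de − be + bd.
This gives a 12×8 integer matrix of rank 7; reducing to Smith normal form yields diagonal entries (1,1,1,1,1,1,1).

Computing H_k = (kernel of ∂_k) / (image of ∂_{k+1}):

  H_0: rank C_0 − rank ∂_1 = 6 − 5 = 1, and the invariant factors of ∂_1 are all 1, so H_0 ≅ Z.
  H_1: rank ker ∂_1 − rank ∂_2 = (12 − 5) − 7 = 0, and the invariant factors of ∂_2 are all 1, so H_1 ≅ 0.
  H_2: rank ker ∂_2 − rank ∂_3 = (8 − 7) − 0 = 1, and there is no ∂_3, so H_2 ≅ Z.

(K is a triangulation of the 2-sphere S^2.)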